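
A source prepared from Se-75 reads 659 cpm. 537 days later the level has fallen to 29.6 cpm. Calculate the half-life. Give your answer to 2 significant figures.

120 days

A/A₀ = 29.6/659 ≈ 0.044917.
n = log₂(22.264) ≈ 4.4766 half-lives elapsed in 537 days.
t½ = 537/4.4766 ≈ 119.96 days.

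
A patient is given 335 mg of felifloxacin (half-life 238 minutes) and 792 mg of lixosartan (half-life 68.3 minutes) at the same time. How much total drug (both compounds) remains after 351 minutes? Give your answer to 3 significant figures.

143 mg

felifloxacin: 335 × (1/2)^(351/238) = 335 × (1/2)^1.4748 ≈ 120.53 mg.
lixosartan: 792 × (1/2)^(351/68.3) = 792 × (1/2)^5.1391 ≈ 22.475 mg.
Total = 120.53 + 22.475 ≈ 143 mg.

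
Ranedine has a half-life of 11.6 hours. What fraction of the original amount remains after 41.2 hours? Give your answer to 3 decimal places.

0.085

n = 41.2/11.6 ≈ 3.5517 half-lives.
Fraction remaining = (1/2)^3.5517 ≈ 0.085276.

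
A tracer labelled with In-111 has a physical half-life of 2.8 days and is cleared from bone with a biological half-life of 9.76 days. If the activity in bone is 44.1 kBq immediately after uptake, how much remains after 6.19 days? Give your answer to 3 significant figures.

1/t_eff = 1/t_phys + 1/t_biol = 1/2.8 + 1/9.76 = 0.4596 per day.
t_eff = 2.8 × 9.76 / (2.8 + 9.76) ≈ 2.1758 days.
Remaining = 44.1 × (1/2)^(6.19/2.1758) = 44.1 × (1/2)^2.8449 ≈ 6.138 kBq.

6.14 kBq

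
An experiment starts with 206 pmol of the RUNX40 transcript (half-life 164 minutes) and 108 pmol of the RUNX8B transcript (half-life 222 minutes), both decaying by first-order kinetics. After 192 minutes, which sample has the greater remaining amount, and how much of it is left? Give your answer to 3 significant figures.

RUNX40 transcript, 91.5 pmol

RUNX40 transcript: 206 × (1/2)^1.1707 ≈ 91.504 pmol.
RUNX8B transcript: 108 × (1/2)^0.86486 ≈ 59.303 pmol.
RUNX40 transcript has more remaining, at ≈ 91.504 pmol.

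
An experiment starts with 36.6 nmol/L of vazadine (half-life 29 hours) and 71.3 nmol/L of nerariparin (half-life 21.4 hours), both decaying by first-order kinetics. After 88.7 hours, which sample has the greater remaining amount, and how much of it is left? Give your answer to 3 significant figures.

vazadine: 36.6 × (1/2)^3.0586 ≈ 4.3928 nmol/L.
nerariparin: 71.3 × (1/2)^4.1449 ≈ 4.0305 nmol/L.
Vazadine has more remaining, at ≈ 4.3928 nmol/L.

vazadine, 4.39 nmol/L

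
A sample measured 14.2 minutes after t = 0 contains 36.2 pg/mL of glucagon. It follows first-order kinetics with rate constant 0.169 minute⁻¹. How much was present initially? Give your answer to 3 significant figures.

t½ = ln 2 / k = 0.69315 / 0.169 ≈ 4.1015 minutes.
Number of half-lives elapsed: n = 14.2/4.1015 ≈ 3.4622.
A₀ = A × 2^n = 36.2 × 2^3.4622 = 36.2 × 11.021 ≈ 398.96 pg/mL.

399 pg/mL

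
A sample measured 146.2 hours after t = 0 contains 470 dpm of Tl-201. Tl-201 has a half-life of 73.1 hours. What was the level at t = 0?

1880 dpm

Number of half-lives elapsed: n = 146.2/73.1 ≈ 2.
A₀ = A × 2^n = 470 × 2^2 = 470 × 4 ≈ 1880 dpm.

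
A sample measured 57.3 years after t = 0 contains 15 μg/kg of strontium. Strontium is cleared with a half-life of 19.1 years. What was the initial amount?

120 μg/kg

Number of half-lives elapsed: n = 57.3/19.1 ≈ 3.
A₀ = A × 2^n = 15 × 2^3 = 15 × 8 ≈ 120 μg/kg.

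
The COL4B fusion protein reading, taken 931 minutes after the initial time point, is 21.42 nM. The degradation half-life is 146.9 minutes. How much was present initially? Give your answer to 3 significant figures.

Number of half-lives elapsed: n = 931/146.9 ≈ 6.3376.
A₀ = A × 2^n = 21.42 × 2^6.3376 = 21.42 × 80.876 ≈ 1732.4 nM.

1730 nM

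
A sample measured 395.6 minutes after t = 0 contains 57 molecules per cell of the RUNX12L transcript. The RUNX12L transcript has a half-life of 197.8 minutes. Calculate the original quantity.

228 molecules per cell

Number of half-lives elapsed: n = 395.6/197.8 ≈ 2.
A₀ = A × 2^n = 57 × 2^2 = 57 × 4 ≈ 228 molecules per cell.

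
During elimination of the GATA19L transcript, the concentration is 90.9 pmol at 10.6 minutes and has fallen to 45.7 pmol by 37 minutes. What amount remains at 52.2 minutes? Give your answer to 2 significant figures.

Over Δt = 37 − 10.6 = 26.4 minutes, the level fell by a factor of 90.9/45.7 ≈ 1.9891.
n = log₂(1.9891) ≈ 0.99209 half-lives, so t½ = 26.4/0.99209 ≈ 26.611 minutes.
From t = 37 to t = 52.2: 45.7 × (1/2)^((52.2−37)/26.611) ≈ 30.759 pmol.

31 pmol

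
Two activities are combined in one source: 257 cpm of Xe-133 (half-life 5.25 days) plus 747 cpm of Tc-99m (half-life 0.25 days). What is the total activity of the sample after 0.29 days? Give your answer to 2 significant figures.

580 cpm

Xe-133: 257 × (1/2)^(0.29/5.25) = 257 × (1/2)^0.055238 ≈ 247.35 cpm.
Tc-99m: 747 × (1/2)^(0.29/0.25) = 747 × (1/2)^1.16 ≈ 334.29 cpm.
Total = 247.35 + 334.29 ≈ 581.64 cpm.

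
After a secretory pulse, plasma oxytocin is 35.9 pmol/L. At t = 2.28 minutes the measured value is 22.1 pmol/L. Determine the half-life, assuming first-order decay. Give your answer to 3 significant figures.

3.26 minutes

A/A₀ = 22.1/35.9 ≈ 0.6156.
n = log₂(1.6244) ≈ 0.69994 half-lives elapsed in 2.28 minutes.
t½ = 2.28/0.69994 ≈ 3.2574 minutes.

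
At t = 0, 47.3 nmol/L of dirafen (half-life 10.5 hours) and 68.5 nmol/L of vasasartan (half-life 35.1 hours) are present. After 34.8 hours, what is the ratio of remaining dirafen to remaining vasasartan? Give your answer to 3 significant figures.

0.138

dirafen: 47.3 × (1/2)^(34.8/10.5) = 47.3 × (1/2)^3.3143 ≈ 4.7551 nmol/L.
vasasartan: 68.5 × (1/2)^(34.8/35.1) = 68.5 × (1/2)^0.99145 ≈ 34.454 nmol/L.
Ratio ≈ 4.7551 / 34.454 ≈ 0.13802.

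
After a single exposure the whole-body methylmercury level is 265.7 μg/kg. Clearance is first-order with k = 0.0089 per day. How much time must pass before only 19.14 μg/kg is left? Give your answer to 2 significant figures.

300 days

t½ = ln 2 / k = 0.69315 / 0.0089 ≈ 77.882 days.
Fraction remaining = 19.14/265.7 ≈ 0.072036.
n = log₂(265.7/19.14) = ln(13.882)/ln 2 ≈ 3.7951 half-lives.
t = n × t½ = 3.7951 × 77.882 ≈ 295.57 days.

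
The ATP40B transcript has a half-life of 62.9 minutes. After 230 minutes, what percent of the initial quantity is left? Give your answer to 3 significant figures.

7.93%

n = 230/62.9 ≈ 3.6566 half-lives.
Fraction remaining = (1/2)^3.6566 ≈ 0.079297, i.e. 7.9297%.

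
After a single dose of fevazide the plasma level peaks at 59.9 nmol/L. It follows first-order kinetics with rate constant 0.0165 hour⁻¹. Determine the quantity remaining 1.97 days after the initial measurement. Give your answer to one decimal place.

t½ = ln 2 / k = 0.69315 / 0.0165 ≈ 42.009 hours.
Convert the elapsed time: 1.97 days = 47.28 hours.
Number of half-lives: n = 47.28/42.009 ≈ 1.1255.
Remaining = 59.9 × (1/2)^1.1255 = 59.9 × 0.45835 ≈ 27.455 nmol/L.

27.5 nmol/L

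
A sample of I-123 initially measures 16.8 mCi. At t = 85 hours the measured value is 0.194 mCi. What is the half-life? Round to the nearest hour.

A/A₀ = 0.194/16.8 ≈ 0.011548.
n = log₂(86.598) ≈ 6.4363 half-lives elapsed in 85 hours.
t½ = 85/6.4363 ≈ 13.206 hours.

13 hours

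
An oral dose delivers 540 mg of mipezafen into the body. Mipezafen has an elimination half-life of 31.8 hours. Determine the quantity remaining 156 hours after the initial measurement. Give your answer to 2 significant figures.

Number of half-lives: n = 156/31.8 ≈ 4.9057.
Remaining = 540 × (1/2)^4.9057 = 540 × 0.033362 ≈ 18.015 mg.

18 mg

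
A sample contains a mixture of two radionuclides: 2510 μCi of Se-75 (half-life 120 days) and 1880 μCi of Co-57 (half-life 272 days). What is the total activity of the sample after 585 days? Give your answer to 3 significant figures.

Se-75: 2510 × (1/2)^(585/120) = 2510 × (1/2)^4.875 ≈ 85.537 μCi.
Co-57: 1880 × (1/2)^(585/272) = 1880 × (1/2)^2.1507 ≈ 423.37 μCi.
Total = 85.537 + 423.37 ≈ 508.91 μCi.

509 μCi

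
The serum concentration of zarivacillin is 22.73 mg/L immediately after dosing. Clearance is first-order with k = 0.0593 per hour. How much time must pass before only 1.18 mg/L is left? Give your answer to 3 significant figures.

49.9 hours

t½ = ln 2 / k = 0.69315 / 0.0593 ≈ 11.689 hours.
Fraction remaining = 1.18/22.73 ≈ 0.051914.
n = log₂(22.73/1.18) = ln(19.263)/ln 2 ≈ 4.2677 half-lives.
t = n × t½ = 4.2677 × 11.689 ≈ 49.885 hours.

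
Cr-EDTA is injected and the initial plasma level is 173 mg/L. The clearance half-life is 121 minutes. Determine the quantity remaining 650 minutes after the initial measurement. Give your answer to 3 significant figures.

4.18 mg/L

Number of half-lives: n = 650/121 ≈ 5.3719.
Remaining = 173 × (1/2)^5.3719 = 173 × 0.024149 ≈ 4.1778 mg/L.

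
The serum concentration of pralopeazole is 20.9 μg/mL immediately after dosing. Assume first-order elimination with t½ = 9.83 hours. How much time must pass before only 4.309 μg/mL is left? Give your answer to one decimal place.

Fraction remaining = 4.309/20.9 ≈ 0.20617.
n = log₂(20.9/4.309) = ln(4.8503)/ln 2 ≈ 2.2781 half-lives.
t = n × t½ = 2.2781 × 9.83 ≈ 22.394 hours.

22.4 hours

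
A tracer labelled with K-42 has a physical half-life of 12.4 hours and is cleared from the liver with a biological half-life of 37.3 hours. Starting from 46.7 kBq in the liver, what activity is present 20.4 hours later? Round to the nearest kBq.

1/t_eff = 1/t_phys + 1/t_biol = 1/12.4 + 1/37.3 = 0.10745 per hour.
t_eff = 12.4 × 37.3 / (12.4 + 37.3) ≈ 9.3062 hours.
Remaining = 46.7 × (1/2)^(20.4/9.3062) = 46.7 × (1/2)^2.1921 ≈ 10.22 kBq.

10 kBq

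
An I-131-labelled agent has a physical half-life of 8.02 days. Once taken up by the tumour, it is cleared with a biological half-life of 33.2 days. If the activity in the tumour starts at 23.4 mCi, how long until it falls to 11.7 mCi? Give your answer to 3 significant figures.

1/t_eff = 1/t_phys + 1/t_biol = 1/8.02 + 1/33.2 = 0.15481 per day.
t_eff = 8.02 × 33.2 / (8.02 + 33.2) ≈ 6.4596 days.
n = log₂(23.4/11.7) ≈ 1; t = 1 × 6.4596 ≈ 6.4596 days.

6.46 days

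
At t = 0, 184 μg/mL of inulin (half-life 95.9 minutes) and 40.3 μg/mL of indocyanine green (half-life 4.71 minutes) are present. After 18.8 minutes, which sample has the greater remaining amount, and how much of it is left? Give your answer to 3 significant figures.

inulin: 184 × (1/2)^0.19604 ≈ 160.62 μg/mL.
indocyanine green: 40.3 × (1/2)^3.9915 ≈ 2.5336 μg/mL.
Inulin has more remaining, at ≈ 160.62 μg/mL.

inulin, 161 μg/mL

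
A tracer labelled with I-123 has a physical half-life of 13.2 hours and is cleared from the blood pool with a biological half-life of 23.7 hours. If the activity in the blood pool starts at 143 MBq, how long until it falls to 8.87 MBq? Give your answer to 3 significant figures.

1/t_eff = 1/t_phys + 1/t_biol = 1/13.2 + 1/23.7 = 0.11795 per hour.
t_eff = 13.2 × 23.7 / (13.2 + 23.7) ≈ 8.478 hours.
n = log₂(143/8.87) ≈ 4.0109; t = 4.0109 × 8.478 ≈ 34.005 hours.

34.0 hours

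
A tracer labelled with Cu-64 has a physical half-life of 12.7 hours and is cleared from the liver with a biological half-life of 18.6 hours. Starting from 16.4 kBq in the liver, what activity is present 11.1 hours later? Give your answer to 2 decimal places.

1/t_eff = 1/t_phys + 1/t_biol = 1/12.7 + 1/18.6 = 0.1325 per hour.
t_eff = 12.7 × 18.6 / (12.7 + 18.6) ≈ 7.547 hours.
Remaining = 16.4 × (1/2)^(11.1/7.547) = 16.4 × (1/2)^1.4708 ≈ 5.9169 kBq.

5.92 kBq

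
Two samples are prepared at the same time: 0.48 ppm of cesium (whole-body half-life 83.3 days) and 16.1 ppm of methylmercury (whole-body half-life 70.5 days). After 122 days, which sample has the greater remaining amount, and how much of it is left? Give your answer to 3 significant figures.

methylmercury, 4.85 ppm

cesium: 0.48 × (1/2)^1.4646 ≈ 0.17392 ppm.
methylmercury: 16.1 × (1/2)^1.7305 ≈ 4.8517 ppm.
Methylmercury has more remaining, at ≈ 4.8517 ppm.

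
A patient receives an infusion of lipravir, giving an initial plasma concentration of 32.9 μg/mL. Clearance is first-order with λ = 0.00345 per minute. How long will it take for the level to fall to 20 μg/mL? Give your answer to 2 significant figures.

140 minutes

t½ = ln 2 / λ = 0.69315 / 0.00345 ≈ 200.91 minutes.
Fraction remaining = 20/32.9 ≈ 0.6079.
n = log₂(32.9/20) = ln(1.645)/ln 2 ≈ 0.71809 half-lives.
t = n × t½ = 0.71809 × 200.91 ≈ 144.27 minutes.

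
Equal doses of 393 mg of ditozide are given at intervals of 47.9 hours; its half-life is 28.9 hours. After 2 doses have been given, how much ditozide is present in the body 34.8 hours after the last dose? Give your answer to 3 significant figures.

The 2 doses were given 82.7, 34.8 hours ago.
Total = 393·(1/2)^(82.7/28.9) + 393·(1/2)^(34.8/28.9)
      = 54.071 + 170.57 ≈ 224.64 mg.

225 mg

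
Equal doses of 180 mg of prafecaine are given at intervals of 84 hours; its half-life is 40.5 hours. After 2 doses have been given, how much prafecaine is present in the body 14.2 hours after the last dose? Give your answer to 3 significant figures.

The 2 doses were given 98.2, 14.2 hours ago.
Total = 180·(1/2)^(98.2/40.5) + 180·(1/2)^(14.2/40.5)
      = 33.525 + 141.16 ≈ 174.69 mg.

175 mg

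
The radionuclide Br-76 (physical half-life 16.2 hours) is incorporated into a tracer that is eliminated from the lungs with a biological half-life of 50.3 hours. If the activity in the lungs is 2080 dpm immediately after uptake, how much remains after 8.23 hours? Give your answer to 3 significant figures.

1/t_eff = 1/t_phys + 1/t_biol = 1/16.2 + 1/50.3 = 0.081609 per hour.
t_eff = 16.2 × 50.3 / (16.2 + 50.3) ≈ 12.254 hours.
Remaining = 2080 × (1/2)^(8.23/12.254) = 2080 × (1/2)^0.67164 ≈ 1305.8 dpm.

1310 dpm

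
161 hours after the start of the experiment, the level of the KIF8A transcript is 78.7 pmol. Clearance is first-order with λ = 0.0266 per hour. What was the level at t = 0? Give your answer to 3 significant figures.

t½ = ln 2 / λ = 0.69315 / 0.0266 ≈ 26.058 hours.
Number of half-lives elapsed: n = 161/26.058 ≈ 6.1785.
A₀ = A × 2^n = 78.7 × 2^6.1785 = 78.7 × 72.429 ≈ 5700.1 pmol.

5700 pmol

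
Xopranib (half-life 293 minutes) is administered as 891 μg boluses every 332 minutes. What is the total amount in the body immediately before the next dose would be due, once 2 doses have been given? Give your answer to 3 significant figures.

591 μg

The 2 doses were given 664, 332 minutes ago.
Total = 891·(1/2)^(664/293) + 891·(1/2)^(332/293)
      = 185.22 + 406.24 ≈ 591.45 μg.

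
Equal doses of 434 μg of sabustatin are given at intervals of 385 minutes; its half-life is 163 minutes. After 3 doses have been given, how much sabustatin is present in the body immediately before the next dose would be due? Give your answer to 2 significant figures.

100 μg

The 3 doses were given 1155, 770, 385 minutes ago.
Total = 434·(1/2)^(1155/163) + 434·(1/2)^(770/163) + 434·(1/2)^(385/163)
      = 3.1947 + 16.423 + 84.424 ≈ 104.04 μg.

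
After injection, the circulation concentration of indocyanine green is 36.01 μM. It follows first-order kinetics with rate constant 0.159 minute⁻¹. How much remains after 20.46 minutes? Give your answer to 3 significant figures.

1.39 μM

t½ = ln 2 / λ = 0.69315 / 0.159 ≈ 4.3594 minutes.
Number of half-lives: n = 20.46/4.3594 ≈ 4.6933.
Remaining = 36.01 × (1/2)^4.6933 = 36.01 × 0.038653 ≈ 1.3919 μM.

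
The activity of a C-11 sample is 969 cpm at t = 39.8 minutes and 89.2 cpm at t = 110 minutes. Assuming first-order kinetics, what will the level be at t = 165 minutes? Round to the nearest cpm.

Over Δt = 110 − 39.8 = 70.2 minutes, the level fell by a factor of 969/89.2 ≈ 10.863.
n = log₂(10.863) ≈ 3.4414 half-lives, so t½ = 70.2/3.4414 ≈ 20.399 minutes.
From t = 110 to t = 165: 89.2 × (1/2)^((165−110)/20.399) ≈ 13.763 cpm.

14 cpm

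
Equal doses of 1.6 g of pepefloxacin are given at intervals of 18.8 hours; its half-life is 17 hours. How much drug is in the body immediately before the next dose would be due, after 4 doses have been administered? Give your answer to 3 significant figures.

1.32 g

The 4 doses were given 75.2, 56.4, 37.6, 18.8 hours ago.
Total = 1.6·(1/2)^(75.2/17) + 1.6·(1/2)^(56.4/17) + 1.6·(1/2)^(37.6/17) + 1.6·(1/2)^(18.8/17)
      = 0.07456 + 0.16048 + 0.34539 + 0.74339 ≈ 1.3238 g.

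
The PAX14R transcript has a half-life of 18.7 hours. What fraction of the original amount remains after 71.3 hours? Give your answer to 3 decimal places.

n = 71.3/18.7 ≈ 3.8128 half-lives.
Fraction remaining = (1/2)^3.8128 ≈ 0.071158.

0.071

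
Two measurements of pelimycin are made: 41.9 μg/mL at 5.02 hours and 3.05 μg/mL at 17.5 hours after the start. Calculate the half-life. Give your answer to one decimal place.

3.3 hours

Over Δt = 17.5 − 5.02 = 12.48 hours, the level fell by a factor of 41.9/3.05 ≈ 13.738.
n = log₂(13.738) ≈ 3.7801 half-lives, so t½ = 12.48/3.7801 ≈ 3.3015 hours.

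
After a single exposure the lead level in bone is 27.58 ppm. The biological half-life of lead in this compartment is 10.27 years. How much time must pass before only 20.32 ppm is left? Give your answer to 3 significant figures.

4.53 years

Fraction remaining = 20.32/27.58 ≈ 0.73677.
n = log₂(27.58/20.32) = ln(1.3573)/ln 2 ≈ 0.44072 half-lives.
t = n × t½ = 0.44072 × 10.27 ≈ 4.5262 years.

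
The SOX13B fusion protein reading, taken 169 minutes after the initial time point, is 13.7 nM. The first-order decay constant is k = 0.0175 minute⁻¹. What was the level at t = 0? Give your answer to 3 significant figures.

t½ = ln 2 / k = 0.69315 / 0.0175 ≈ 39.608 minutes.
Number of half-lives elapsed: n = 169/39.608 ≈ 4.2668.
A₀ = A × 2^n = 13.7 × 2^4.2668 = 13.7 × 19.25 ≈ 263.72 nM.

264 nM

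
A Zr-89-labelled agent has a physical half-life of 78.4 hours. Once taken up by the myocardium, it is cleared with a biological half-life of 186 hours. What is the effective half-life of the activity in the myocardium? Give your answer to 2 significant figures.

1/t_eff = 1/t_phys + 1/t_biol = 1/78.4 + 1/186 = 0.018131 per hour.
t_eff = 78.4 × 186 / (78.4 + 186) ≈ 55.153 hours.

55 hours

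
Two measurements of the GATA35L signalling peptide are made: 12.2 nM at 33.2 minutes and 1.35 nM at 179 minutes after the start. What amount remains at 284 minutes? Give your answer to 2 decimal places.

Over Δt = 179 − 33.2 = 145.8 minutes, the level fell by a factor of 12.2/1.35 ≈ 9.037.
n = log₂(9.037) ≈ 3.1758 half-lives, so t½ = 145.8/3.1758 ≈ 45.909 minutes.
From t = 179 to t = 284: 1.35 × (1/2)^((284−179)/45.909) ≈ 0.27659 nM.

0.28 nM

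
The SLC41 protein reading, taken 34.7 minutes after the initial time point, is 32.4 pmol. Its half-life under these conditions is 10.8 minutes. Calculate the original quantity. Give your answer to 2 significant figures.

300 pmol

Number of half-lives elapsed: n = 34.7/10.8 ≈ 3.213.
A₀ = A × 2^n = 32.4 × 2^3.213 = 32.4 × 9.2725 ≈ 300.43 pmol.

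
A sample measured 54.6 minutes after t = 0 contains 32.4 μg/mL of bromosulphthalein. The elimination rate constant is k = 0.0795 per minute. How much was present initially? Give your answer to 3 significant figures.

2490 μg/mL

t½ = ln 2 / k = 0.69315 / 0.0795 ≈ 8.7188 minutes.
Number of half-lives elapsed: n = 54.6/8.7188 ≈ 6.2623.
A₀ = A × 2^n = 32.4 × 2^6.2623 = 32.4 × 76.761 ≈ 2487.1 μg/mL.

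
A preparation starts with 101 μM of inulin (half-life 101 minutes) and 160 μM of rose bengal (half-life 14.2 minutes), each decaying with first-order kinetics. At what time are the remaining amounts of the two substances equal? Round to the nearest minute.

11 minutes

Set 101·(1/2)^(t/101) = 160·(1/2)^(t/14.2).
Taking log₂: log₂(101/160) = t·(1/101 − 1/14.2).
log₂(0.63125) = -0.66372; 1/101 − 1/14.2 = -0.060522.
t = -0.66372 / -0.060522 ≈ 10.967 minutes.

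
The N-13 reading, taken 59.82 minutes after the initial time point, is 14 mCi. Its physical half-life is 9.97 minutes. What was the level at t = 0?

Number of half-lives elapsed: n = 59.82/9.97 ≈ 6.
A₀ = A × 2^n = 14 × 2^6 = 14 × 64 ≈ 896 mCi.

896 mCi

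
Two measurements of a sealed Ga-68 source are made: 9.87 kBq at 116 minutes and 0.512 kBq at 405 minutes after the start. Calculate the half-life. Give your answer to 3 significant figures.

Over Δt = 405 − 116 = 289 minutes, the level fell by a factor of 9.87/0.512 ≈ 19.277.
n = log₂(19.277) ≈ 4.2688 half-lives, so t½ = 289/4.2688 ≈ 67.7 minutes.

67.7 minutes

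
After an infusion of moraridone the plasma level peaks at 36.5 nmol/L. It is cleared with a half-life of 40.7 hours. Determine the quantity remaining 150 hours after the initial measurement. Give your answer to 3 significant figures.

Number of half-lives: n = 150/40.7 ≈ 3.6855.
Remaining = 36.5 × (1/2)^3.6855 = 36.5 × 0.077724 ≈ 2.8369 nmol/L.

2.84 nmol/L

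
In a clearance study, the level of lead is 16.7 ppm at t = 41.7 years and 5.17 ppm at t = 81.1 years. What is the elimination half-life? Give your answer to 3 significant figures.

23.3 years

Over Δt = 81.1 − 41.7 = 39.4 years, the level fell by a factor of 16.7/5.17 ≈ 3.2302.
n = log₂(3.2302) ≈ 1.6916 half-lives, so t½ = 39.4/1.6916 ≈ 23.291 years.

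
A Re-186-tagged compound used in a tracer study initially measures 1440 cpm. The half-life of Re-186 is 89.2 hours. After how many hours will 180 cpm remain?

267.6 hours

180/1440 = 1/8, so 3 half-lives have elapsed.
t = 3 × 89.2 = 267.6 hours.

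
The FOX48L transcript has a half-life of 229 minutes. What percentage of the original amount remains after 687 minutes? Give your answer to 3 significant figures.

12.5%

n = 687/229 ≈ 3 half-lives.
Fraction remaining = (1/2)^3 ≈ 0.125, i.e. 12.5%.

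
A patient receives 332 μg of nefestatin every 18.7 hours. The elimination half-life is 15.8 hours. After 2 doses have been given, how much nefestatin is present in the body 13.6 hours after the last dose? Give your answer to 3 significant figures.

The 2 doses were given 32.3, 13.6 hours ago.
Total = 332·(1/2)^(32.3/15.8) + 332·(1/2)^(13.6/15.8)
      = 80.49 + 182.82 ≈ 263.31 μg.

263 μg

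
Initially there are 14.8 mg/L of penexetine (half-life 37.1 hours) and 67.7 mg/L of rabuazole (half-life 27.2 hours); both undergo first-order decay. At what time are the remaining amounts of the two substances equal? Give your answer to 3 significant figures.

224 hours

Set 14.8·(1/2)^(t/37.1) = 67.7·(1/2)^(t/27.2).
Taking log₂: log₂(14.8/67.7) = t·(1/37.1 − 1/27.2).
log₂(0.21861) = -2.1936; 1/37.1 − 1/27.2 = -0.0098105.
t = -2.1936 / -0.0098105 ≈ 223.59 hours.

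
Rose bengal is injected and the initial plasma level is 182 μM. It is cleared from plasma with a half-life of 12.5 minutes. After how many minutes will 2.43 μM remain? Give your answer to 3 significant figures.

Fraction remaining = 2.43/182 ≈ 0.013352.
n = log₂(182/2.43) = ln(74.897)/ln 2 ≈ 6.2268 half-lives.
t = n × t½ = 6.2268 × 12.5 ≈ 77.835 minutes.

77.8 minutes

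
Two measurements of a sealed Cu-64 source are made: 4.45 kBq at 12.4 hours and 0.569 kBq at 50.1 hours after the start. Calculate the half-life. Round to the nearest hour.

Over Δt = 50.1 − 12.4 = 37.7 hours, the level fell by a factor of 4.45/0.569 ≈ 7.8207.
n = log₂(7.8207) ≈ 2.9673 half-lives, so t½ = 37.7/2.9673 ≈ 12.705 hours.

13 hours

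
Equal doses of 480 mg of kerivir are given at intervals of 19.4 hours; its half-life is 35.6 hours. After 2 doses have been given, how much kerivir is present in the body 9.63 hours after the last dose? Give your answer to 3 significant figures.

The 2 doses were given 29.03, 9.63 hours ago.
Total = 480·(1/2)^(29.03/35.6) + 480·(1/2)^(9.63/35.6)
      = 272.75 + 397.93 ≈ 670.68 mg.

671 mg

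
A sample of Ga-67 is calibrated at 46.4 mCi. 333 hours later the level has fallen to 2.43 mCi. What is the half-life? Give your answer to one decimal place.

78.3 hours

A/A₀ = 2.43/46.4 ≈ 0.052371.
n = log₂(19.095) ≈ 4.2551 half-lives elapsed in 333 hours.
t½ = 333/4.2551 ≈ 78.259 hours.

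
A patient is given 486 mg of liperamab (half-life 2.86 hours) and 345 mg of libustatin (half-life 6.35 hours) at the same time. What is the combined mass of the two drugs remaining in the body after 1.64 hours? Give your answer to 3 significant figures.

liperamab: 486 × (1/2)^(1.64/2.86) = 486 × (1/2)^0.57343 ≈ 326.6 mg.
libustatin: 345 × (1/2)^(1.64/6.35) = 345 × (1/2)^0.25827 ≈ 288.45 mg.
Total = 326.6 + 288.45 ≈ 615.05 mg.

615 mg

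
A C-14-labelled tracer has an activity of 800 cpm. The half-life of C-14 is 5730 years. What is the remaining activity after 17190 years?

Elapsed time is 3 half-lives (17190/5730).
Each half-life halves the amount: 800 × (1/2)^3 = 800/8 = 100 cpm.

100 cpm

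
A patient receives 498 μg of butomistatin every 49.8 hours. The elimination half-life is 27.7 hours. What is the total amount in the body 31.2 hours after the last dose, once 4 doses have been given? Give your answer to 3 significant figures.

The 4 doses were given 180.6, 130.8, 81, 31.2 hours ago.
Total = 498·(1/2)^(180.6/27.7) + 498·(1/2)^(130.8/27.7) + 498·(1/2)^(81/27.7) + 498·(1/2)^(31.2/27.7)
      = 5.427 + 18.869 + 65.609 + 228.12 ≈ 318.02 μg.

318 μg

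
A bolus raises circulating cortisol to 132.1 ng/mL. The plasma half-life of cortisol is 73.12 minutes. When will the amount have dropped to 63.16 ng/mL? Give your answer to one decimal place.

Fraction remaining = 63.16/132.1 ≈ 0.47812.
n = log₂(132.1/63.16) = ln(2.0915)/ln 2 ≈ 1.0645 half-lives.
t = n × t½ = 1.0645 × 73.12 ≈ 77.84 minutes.

77.8 minutes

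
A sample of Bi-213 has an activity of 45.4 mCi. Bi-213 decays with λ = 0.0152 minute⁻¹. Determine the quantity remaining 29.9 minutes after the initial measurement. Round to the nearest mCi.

t½ = ln 2 / λ = 0.69315 / 0.0152 ≈ 45.602 minutes.
Number of half-lives: n = 29.9/45.602 ≈ 0.65568.
Remaining = 45.4 × (1/2)^0.65568 = 45.4 × 0.63478 ≈ 28.819 mCi.

29 mCi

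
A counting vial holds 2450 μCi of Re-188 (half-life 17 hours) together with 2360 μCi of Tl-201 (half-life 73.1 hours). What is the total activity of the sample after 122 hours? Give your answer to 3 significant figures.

Re-188: 2450 × (1/2)^(122/17) = 2450 × (1/2)^7.1765 ≈ 16.937 μCi.
Tl-201: 2360 × (1/2)^(122/73.1) = 2360 × (1/2)^1.6689 ≈ 742.18 μCi.
Total = 16.937 + 742.18 ≈ 759.12 μCi.

759 μCi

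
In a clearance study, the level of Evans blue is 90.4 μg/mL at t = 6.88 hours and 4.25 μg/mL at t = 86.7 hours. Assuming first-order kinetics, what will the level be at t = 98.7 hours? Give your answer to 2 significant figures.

Over Δt = 86.7 − 6.88 = 79.82 hours, the level fell by a factor of 90.4/4.25 ≈ 21.271.
n = log₂(21.271) ≈ 4.4108 half-lives, so t½ = 79.82/4.4108 ≈ 18.097 hours.
From t = 86.7 to t = 98.7: 4.25 × (1/2)^((98.7−86.7)/18.097) ≈ 2.6839 μg/mL.

2.7 μg/mL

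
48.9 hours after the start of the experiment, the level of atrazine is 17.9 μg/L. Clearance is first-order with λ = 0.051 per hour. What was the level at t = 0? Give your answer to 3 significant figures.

t½ = ln 2 / λ = 0.69315 / 0.051 ≈ 13.591 hours.
Number of half-lives elapsed: n = 48.9/13.591 ≈ 3.5979.
A₀ = A × 2^n = 17.9 × 2^3.5979 = 17.9 × 12.108 ≈ 216.74 μg/L.

217 μg/L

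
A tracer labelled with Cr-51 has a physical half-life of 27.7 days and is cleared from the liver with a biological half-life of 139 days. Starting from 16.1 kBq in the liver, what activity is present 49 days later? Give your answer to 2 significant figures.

1/t_eff = 1/t_phys + 1/t_biol = 1/27.7 + 1/139 = 0.043295 per day.
t_eff = 27.7 × 139 / (27.7 + 139) ≈ 23.097 days.
Remaining = 16.1 × (1/2)^(49/23.097) = 16.1 × (1/2)^2.1215 ≈ 3.7 kBq.

3.7 kBq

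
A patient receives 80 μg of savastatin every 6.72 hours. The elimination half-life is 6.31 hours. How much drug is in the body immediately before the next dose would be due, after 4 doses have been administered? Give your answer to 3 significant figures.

The 4 doses were given 26.88, 20.16, 13.44, 6.72 hours ago.
Total = 80·(1/2)^(26.88/6.31) + 80·(1/2)^(20.16/6.31) + 80·(1/2)^(13.44/6.31) + 80·(1/2)^(6.72/6.31)
      = 4.1757 + 8.7362 + 18.277 + 38.238 ≈ 69.428 μg.

69.4 μg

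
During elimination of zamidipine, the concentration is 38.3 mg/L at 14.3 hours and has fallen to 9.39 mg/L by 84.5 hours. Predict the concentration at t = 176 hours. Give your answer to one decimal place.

Over Δt = 84.5 − 14.3 = 70.2 hours, the level fell by a factor of 38.3/9.39 ≈ 4.0788.
n = log₂(4.0788) ≈ 2.0281 half-lives, so t½ = 70.2/2.0281 ≈ 34.613 hours.
From t = 84.5 to t = 176: 9.39 × (1/2)^((176−84.5)/34.613) ≈ 1.5027 mg/L.

1.5 mg/L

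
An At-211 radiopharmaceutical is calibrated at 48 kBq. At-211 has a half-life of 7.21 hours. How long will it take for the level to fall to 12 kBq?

14.42 hours

12/48 = 1/4, so 2 half-lives have elapsed.
t = 2 × 7.21 = 14.42 hours.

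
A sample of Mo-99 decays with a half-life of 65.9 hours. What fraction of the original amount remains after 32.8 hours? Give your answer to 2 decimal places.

0.71

n = 32.8/65.9 ≈ 0.49772 half-lives.
Fraction remaining = (1/2)^0.49772 ≈ 0.70822.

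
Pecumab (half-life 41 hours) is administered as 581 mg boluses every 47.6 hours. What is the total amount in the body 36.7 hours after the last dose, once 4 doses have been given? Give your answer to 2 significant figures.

The 4 doses were given 179.5, 131.9, 84.3, 36.7 hours ago.
Total = 581·(1/2)^(179.5/41) + 581·(1/2)^(131.9/41) + 581·(1/2)^(84.3/41) + 581·(1/2)^(36.7/41)
      = 27.942 + 62.48 + 139.71 + 312.4 ≈ 542.54 mg.

540 mg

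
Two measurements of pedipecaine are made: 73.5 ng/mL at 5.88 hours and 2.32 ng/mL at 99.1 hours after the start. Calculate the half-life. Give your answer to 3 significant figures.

Over Δt = 99.1 − 5.88 = 93.22 hours, the level fell by a factor of 73.5/2.32 ≈ 31.681.
n = log₂(31.681) ≈ 4.9855 half-lives, so t½ = 93.22/4.9855 ≈ 18.698 hours.

18.7 hours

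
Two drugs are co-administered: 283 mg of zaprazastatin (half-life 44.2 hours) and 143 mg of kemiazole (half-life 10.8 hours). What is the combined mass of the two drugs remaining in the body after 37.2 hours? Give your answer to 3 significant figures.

zaprazastatin: 283 × (1/2)^(37.2/44.2) = 283 × (1/2)^0.84163 ≈ 157.92 mg.
kemiazole: 143 × (1/2)^(37.2/10.8) = 143 × (1/2)^3.4444 ≈ 13.136 mg.
Total = 157.92 + 13.136 ≈ 171.05 mg.

171 mg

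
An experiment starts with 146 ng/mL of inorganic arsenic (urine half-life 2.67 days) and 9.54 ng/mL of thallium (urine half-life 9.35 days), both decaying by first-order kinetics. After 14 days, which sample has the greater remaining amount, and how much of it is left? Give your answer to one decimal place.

inorganic arsenic: 146 × (1/2)^5.2434 ≈ 3.8541 ng/mL.
thallium: 9.54 × (1/2)^1.4973 ≈ 3.3792 ng/mL.
Inorganic arsenic has more remaining, at ≈ 3.8541 ng/mL.

inorganic arsenic, 3.9 ng/mL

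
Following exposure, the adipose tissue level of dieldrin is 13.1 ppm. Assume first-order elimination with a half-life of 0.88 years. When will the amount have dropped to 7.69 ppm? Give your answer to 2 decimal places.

0.68 years

Fraction remaining = 7.69/13.1 ≈ 0.58702.
n = log₂(13.1/7.69) = ln(1.7035)/ln 2 ≈ 0.76851 half-lives.
t = n × t½ = 0.76851 × 0.88 ≈ 0.67629 years.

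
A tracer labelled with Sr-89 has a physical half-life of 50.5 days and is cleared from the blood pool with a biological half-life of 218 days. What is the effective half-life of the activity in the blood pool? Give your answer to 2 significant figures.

41 days

1/t_eff = 1/t_phys + 1/t_biol = 1/50.5 + 1/218 = 0.024389 per day.
t_eff = 50.5 × 218 / (50.5 + 218) ≈ 41.002 days.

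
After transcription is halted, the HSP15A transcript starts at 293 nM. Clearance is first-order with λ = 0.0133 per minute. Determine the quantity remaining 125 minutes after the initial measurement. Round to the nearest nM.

56 nM

t½ = ln 2 / λ = 0.69315 / 0.0133 ≈ 52.116 minutes.
Number of half-lives: n = 125/52.116 ≈ 2.3985.
Remaining = 293 × (1/2)^2.3985 = 293 × 0.18966 ≈ 55.572 nM.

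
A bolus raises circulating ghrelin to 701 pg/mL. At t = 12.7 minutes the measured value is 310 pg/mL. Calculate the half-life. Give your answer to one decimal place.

A/A₀ = 310/701 ≈ 0.44223.
n = log₂(2.2613) ≈ 1.1771 half-lives elapsed in 12.7 minutes.
t½ = 12.7/1.1771 ≈ 10.789 minutes.

10.8 minutes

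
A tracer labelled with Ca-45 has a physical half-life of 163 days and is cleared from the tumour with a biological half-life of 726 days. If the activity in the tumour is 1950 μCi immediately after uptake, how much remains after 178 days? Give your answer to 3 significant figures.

772 μCi

1/t_eff = 1/t_phys + 1/t_biol = 1/163 + 1/726 = 0.0075124 per day.
t_eff = 163 × 726 / (163 + 726) ≈ 133.11 days.
Remaining = 1950 × (1/2)^(178/133.11) = 1950 × (1/2)^1.3372 ≈ 771.78 μCi.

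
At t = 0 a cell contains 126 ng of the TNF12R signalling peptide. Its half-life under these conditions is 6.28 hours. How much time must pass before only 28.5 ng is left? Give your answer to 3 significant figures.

Fraction remaining = 28.5/126 ≈ 0.22619.
n = log₂(126/28.5) = ln(4.4211)/ln 2 ≈ 2.1444 half-lives.
t = n × t½ = 2.1444 × 6.28 ≈ 13.467 hours.

13.5 hours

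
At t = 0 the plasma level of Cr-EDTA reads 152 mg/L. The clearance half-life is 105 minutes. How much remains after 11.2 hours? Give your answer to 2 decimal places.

1.80 mg/L

Convert the elapsed time: 11.2 hours = 672 minutes.
Number of half-lives: n = 672/105 ≈ 6.4.
Remaining = 152 × (1/2)^6.4 = 152 × 0.011842 ≈ 1.7999 mg/L.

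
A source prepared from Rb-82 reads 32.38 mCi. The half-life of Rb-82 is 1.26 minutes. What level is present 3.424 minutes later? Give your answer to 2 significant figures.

Number of half-lives: n = 3.424/1.26 ≈ 2.7175.
Remaining = 32.38 × (1/2)^2.7175 = 32.38 × 0.15204 ≈ 4.9231 mCi.

4.9 mCi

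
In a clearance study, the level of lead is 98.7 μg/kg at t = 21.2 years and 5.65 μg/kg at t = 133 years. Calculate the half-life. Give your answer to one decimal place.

27.1 years

Over Δt = 133 − 21.2 = 111.8 years, the level fell by a factor of 98.7/5.65 ≈ 17.469.
n = log₂(17.469) ≈ 4.1267 half-lives, so t½ = 111.8/4.1267 ≈ 27.092 years.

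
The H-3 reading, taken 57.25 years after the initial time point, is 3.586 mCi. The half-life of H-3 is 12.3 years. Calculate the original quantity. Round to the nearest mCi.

90 mCi

Number of half-lives elapsed: n = 57.25/12.3 ≈ 4.6545.
A₀ = A × 2^n = 3.586 × 2^4.6545 = 3.586 × 25.185 ≈ 90.312 mCi.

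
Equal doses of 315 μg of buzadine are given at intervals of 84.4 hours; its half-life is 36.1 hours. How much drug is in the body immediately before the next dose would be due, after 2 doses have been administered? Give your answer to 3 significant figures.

74.6 μg

The 2 doses were given 168.8, 84.4 hours ago.
Total = 315·(1/2)^(168.8/36.1) + 315·(1/2)^(84.4/36.1)
      = 12.323 + 62.304 ≈ 74.627 μg.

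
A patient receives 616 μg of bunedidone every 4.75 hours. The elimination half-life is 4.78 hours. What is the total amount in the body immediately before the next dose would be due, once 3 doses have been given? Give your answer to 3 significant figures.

543 μg

The 3 doses were given 14.25, 9.5, 4.75 hours ago.
Total = 616·(1/2)^(14.25/4.78) + 616·(1/2)^(9.5/4.78) + 616·(1/2)^(4.75/4.78)
      = 78.012 + 155.35 + 309.34 ≈ 542.7 μg.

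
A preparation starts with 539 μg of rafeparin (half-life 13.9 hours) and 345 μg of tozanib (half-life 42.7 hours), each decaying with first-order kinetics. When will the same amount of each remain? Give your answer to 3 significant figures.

Set 539·(1/2)^(t/13.9) = 345·(1/2)^(t/42.7).
Taking log₂: log₂(539/345) = t·(1/13.9 − 1/42.7).
log₂(1.5623) = 0.64369; 1/13.9 − 1/42.7 = 0.048523.
t = 0.64369 / 0.048523 ≈ 13.266 hours.

13.3 hours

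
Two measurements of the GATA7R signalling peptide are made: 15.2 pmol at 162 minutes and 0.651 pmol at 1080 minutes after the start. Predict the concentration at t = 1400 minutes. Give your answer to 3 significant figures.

0.217 pmol

Over Δt = 1080 − 162 = 918 minutes, the level fell by a factor of 15.2/0.651 ≈ 23.349.
n = log₂(23.349) ≈ 4.5453 half-lives, so t½ = 918/4.5453 ≈ 201.97 minutes.
From t = 1080 to t = 1400: 0.651 × (1/2)^((1400−1080)/201.97) ≈ 0.21708 pmol.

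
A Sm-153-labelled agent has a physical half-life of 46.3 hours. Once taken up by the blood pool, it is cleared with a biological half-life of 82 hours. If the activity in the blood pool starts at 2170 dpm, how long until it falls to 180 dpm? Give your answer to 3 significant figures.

1/t_eff = 1/t_phys + 1/t_biol = 1/46.3 + 1/82 = 0.033793 per hour.
t_eff = 46.3 × 82 / (46.3 + 82) ≈ 29.592 hours.
n = log₂(2170/180) ≈ 3.5916; t = 3.5916 × 29.592 ≈ 106.28 hours.

106 hours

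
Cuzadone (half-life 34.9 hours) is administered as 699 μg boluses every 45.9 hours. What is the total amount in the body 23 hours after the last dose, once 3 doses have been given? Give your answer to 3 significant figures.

692 μg

The 3 doses were given 114.8, 68.9, 23 hours ago.
Total = 699·(1/2)^(114.8/34.9) + 699·(1/2)^(68.9/34.9) + 699·(1/2)^(23/34.9)
      = 71.494 + 177.9 + 442.68 ≈ 692.08 μg.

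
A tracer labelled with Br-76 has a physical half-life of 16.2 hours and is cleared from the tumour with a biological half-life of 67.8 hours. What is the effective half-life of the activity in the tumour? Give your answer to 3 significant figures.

13.1 hours

1/t_eff = 1/t_phys + 1/t_biol = 1/16.2 + 1/67.8 = 0.076478 per hour.
t_eff = 16.2 × 67.8 / (16.2 + 67.8) ≈ 13.076 hours.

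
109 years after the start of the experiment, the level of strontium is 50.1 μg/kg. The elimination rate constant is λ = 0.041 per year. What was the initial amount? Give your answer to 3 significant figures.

t½ = ln 2 / λ = 0.69315 / 0.041 ≈ 16.906 years.
Number of half-lives elapsed: n = 109/16.906 ≈ 6.4474.
A₀ = A × 2^n = 50.1 × 2^6.4474 = 50.1 × 87.269 ≈ 4372.2 μg/kg.

4370 μg/kg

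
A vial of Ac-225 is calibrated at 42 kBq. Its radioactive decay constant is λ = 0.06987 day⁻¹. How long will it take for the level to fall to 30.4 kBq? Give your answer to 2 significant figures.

t½ = ln 2 / λ = 0.69315 / 0.06987 ≈ 9.9205 days.
Fraction remaining = 30.4/42 ≈ 0.72381.
n = log₂(42/30.4) = ln(1.3816)/ln 2 ≈ 0.46632 half-lives.
t = n × t½ = 0.46632 × 9.9205 ≈ 4.6261 days.

4.6 days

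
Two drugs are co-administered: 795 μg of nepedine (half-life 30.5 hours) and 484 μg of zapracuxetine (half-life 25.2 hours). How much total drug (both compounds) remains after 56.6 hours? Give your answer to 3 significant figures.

322 μg

nepedine: 795 × (1/2)^(56.6/30.5) = 795 × (1/2)^1.8557 ≈ 219.65 μg.
zapracuxetine: 484 × (1/2)^(56.6/25.2) = 484 × (1/2)^2.246 ≈ 102.03 μg.
Total = 219.65 + 102.03 ≈ 321.68 μg.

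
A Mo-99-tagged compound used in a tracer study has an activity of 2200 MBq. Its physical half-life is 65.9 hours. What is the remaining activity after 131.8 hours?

550 MBq

Elapsed time is 2 half-lives (131.8/65.9).
Each half-life halves the amount: 2200 × (1/2)^2 = 2200/4 = 550 MBq.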